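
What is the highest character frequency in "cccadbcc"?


Input: cccadbcc
Character counts:
  'a': 1
  'b': 1
  'c': 5
  'd': 1
Maximum frequency: 5

5


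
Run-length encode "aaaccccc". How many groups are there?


Input: aaaccccc
Scanning for consecutive runs:
  Group 1: 'a' x 3 (positions 0-2)
  Group 2: 'c' x 5 (positions 3-7)
Total groups: 2

2


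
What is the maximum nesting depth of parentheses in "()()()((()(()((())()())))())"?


Input: "()()()((()(()((())()())))())"
Tracking depth:
  Position 0 '(': depth becomes 1
  Position 1 ')': depth becomes 0
  Position 2 '(': depth becomes 1
  Position 3 ')': depth becomes 0
  Position 4 '(': depth becomes 1
  Position 5 ')': depth becomes 0
  Position 6 '(': depth becomes 1
  Position 7 '(': depth becomes 2
  Position 8 '(': depth becomes 3
  Position 9 ')': depth becomes 2
  Position 10 '(': depth becomes 3
  Position 11 '(': depth becomes 4
  Position 12 ')': depth becomes 3
  Position 13 '(': depth becomes 4
  Position 14 '(': depth becomes 5
  Position 15 '(': depth becomes 6
  Position 16 ')': depth becomes 5
  Position 17 ')': depth becomes 4
  Position 18 '(': depth becomes 5
  Position 19 ')': depth becomes 4
  Position 20 '(': depth becomes 5
  Position 21 ')': depth becomes 4
  Position 22 ')': depth becomes 3
  Position 23 ')': depth becomes 2
  Position 24 ')': depth becomes 1
  Position 25 '(': depth becomes 2
  Position 26 ')': depth becomes 1
  Position 27 ')': depth becomes 0
Maximum depth reached: 6

6


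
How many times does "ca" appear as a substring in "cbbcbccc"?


Searching for "ca" in "cbbcbccc"
Scanning each position:
  Position 0: "cb" => no
  Position 1: "bb" => no
  Position 2: "bc" => no
  Position 3: "cb" => no
  Position 4: "bc" => no
  Position 5: "cc" => no
  Position 6: "cc" => no
Total occurrences: 0

0


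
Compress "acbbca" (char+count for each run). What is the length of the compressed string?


Input: acbbca
Runs:
  'a' x 1 => "a1"
  'c' x 1 => "c1"
  'b' x 2 => "b2"
  'c' x 1 => "c1"
  'a' x 1 => "a1"
Compressed: "a1c1b2c1a1"
Compressed length: 10

10


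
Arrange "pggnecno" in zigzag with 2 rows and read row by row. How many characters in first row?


Zigzag "pggnecno" into 2 rows:
Placing characters:
  'p' => row 0
  'g' => row 1
  'g' => row 0
  'n' => row 1
  'e' => row 0
  'c' => row 1
  'n' => row 0
  'o' => row 1
Rows:
  Row 0: "pgen"
  Row 1: "gnco"
First row length: 4

4


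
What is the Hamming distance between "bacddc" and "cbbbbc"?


Comparing "bacddc" and "cbbbbc" position by position:
  Position 0: 'b' vs 'c' => differ
  Position 1: 'a' vs 'b' => differ
  Position 2: 'c' vs 'b' => differ
  Position 3: 'd' vs 'b' => differ
  Position 4: 'd' vs 'b' => differ
  Position 5: 'c' vs 'c' => same
Total differences (Hamming distance): 5

5


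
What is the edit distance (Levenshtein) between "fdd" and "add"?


Computing edit distance: "fdd" -> "add"
DP table:
           a    d    d
      0    1    2    3
  f   1    1    2    3
  d   2    2    1    2
  d   3    3    2    1
Edit distance = dp[3][3] = 1

1


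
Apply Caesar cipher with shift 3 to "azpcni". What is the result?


Caesar cipher: shift "azpcni" by 3
  'a' (pos 0) + 3 = pos 3 = 'd'
  'z' (pos 25) + 3 = pos 2 = 'c'
  'p' (pos 15) + 3 = pos 18 = 's'
  'c' (pos 2) + 3 = pos 5 = 'f'
  'n' (pos 13) + 3 = pos 16 = 'q'
  'i' (pos 8) + 3 = pos 11 = 'l'
Result: dcsfql

dcsfql


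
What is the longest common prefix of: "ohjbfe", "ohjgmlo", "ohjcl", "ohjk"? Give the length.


Words: ohjbfe, ohjgmlo, ohjcl, ohjk
  Position 0: all 'o' => match
  Position 1: all 'h' => match
  Position 2: all 'j' => match
  Position 3: ('b', 'g', 'c', 'k') => mismatch, stop
LCP = "ohj" (length 3)

3


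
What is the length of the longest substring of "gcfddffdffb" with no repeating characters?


Input: "gcfddffdffb"
Sliding window (track last position of each char):
  Position 0 ('g'): window [0,0] length 1 -- new best
  Position 1 ('c'): window [0,1] length 2 -- new best
  Position 2 ('f'): window [0,2] length 3 -- new best
  Position 3 ('d'): window [0,3] length 4 -- new best
  Position 4 ('d'): repeat (last at 3), move window start to 4
  Position 4 ('d'): window [4,4] length 1
  Position 5 ('f'): window [4,5] length 2
  Position 6 ('f'): repeat (last at 5), move window start to 6
  Position 6 ('f'): window [6,6] length 1
  Position 7 ('d'): window [6,7] length 2
  Position 8 ('f'): repeat (last at 6), move window start to 7
  Position 8 ('f'): window [7,8] length 2
  Position 9 ('f'): repeat (last at 8), move window start to 9
  Position 9 ('f'): window [9,9] length 1
  Position 10 ('b'): window [9,10] length 2
Longest substring with no repeats: "gcfd" with length 4

4


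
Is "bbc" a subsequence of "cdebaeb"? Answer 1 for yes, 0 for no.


Check if "bbc" is a subsequence of "cdebaeb"
Greedy scan:
  Position 0 ('c'): no match needed
  Position 1 ('d'): no match needed
  Position 2 ('e'): no match needed
  Position 3 ('b'): matches sub[0] = 'b'
  Position 4 ('a'): no match needed
  Position 5 ('e'): no match needed
  Position 6 ('b'): matches sub[1] = 'b'
Only matched 2/3 characters => not a subsequence

0


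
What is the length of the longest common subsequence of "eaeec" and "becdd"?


LCS of "eaeec" and "becdd"
DP table:
           b    e    c    d    d
      0    0    0    0    0    0
  e   0    0    1    1    1    1
  a   0    0    1    1    1    1
  e   0    0    1    1    1    1
  e   0    0    1    1    1    1
  c   0    0    1    2    2    2
LCS length = dp[5][5] = 2

2


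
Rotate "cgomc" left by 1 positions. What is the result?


Input: "cgomc", rotate left by 1
First 1 characters: "c"
Remaining characters: "gomc"
Concatenate remaining + first: "gomc" + "c" = "gomcc"

gomcc


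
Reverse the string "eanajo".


Input: eanajo
Reading characters right to left:
  Position 5: 'o'
  Position 4: 'j'
  Position 3: 'a'
  Position 2: 'n'
  Position 1: 'a'
  Position 0: 'e'
Reversed: ojanae

ojanae


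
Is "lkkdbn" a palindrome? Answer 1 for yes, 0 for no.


Input: lkkdbn
Reversed: nbdkkl
  Compare pos 0 ('l') with pos 5 ('n'): MISMATCH
  Compare pos 1 ('k') with pos 4 ('b'): MISMATCH
  Compare pos 2 ('k') with pos 3 ('d'): MISMATCH
Result: not a palindrome

0


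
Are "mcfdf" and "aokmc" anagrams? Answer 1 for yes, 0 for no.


Strings: "mcfdf", "aokmc"
Sorted first:  cdffm
Sorted second: ackmo
Differ at position 0: 'c' vs 'a' => not anagrams

0


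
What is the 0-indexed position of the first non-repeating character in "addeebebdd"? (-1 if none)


Input: addeebebdd
Character frequencies:
  'a': 1
  'b': 2
  'd': 4
  'e': 3
Scanning left to right for freq == 1:
  Position 0 ('a'): unique! => answer = 0

0


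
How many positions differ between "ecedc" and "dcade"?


Comparing "ecedc" and "dcade" position by position:
  Position 0: 'e' vs 'd' => DIFFER
  Position 1: 'c' vs 'c' => same
  Position 2: 'e' vs 'a' => DIFFER
  Position 3: 'd' vs 'd' => same
  Position 4: 'c' vs 'e' => DIFFER
Positions that differ: 3

3


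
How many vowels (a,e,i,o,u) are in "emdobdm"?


Input: emdobdm
Checking each character:
  'e' at position 0: vowel (running total: 1)
  'm' at position 1: consonant
  'd' at position 2: consonant
  'o' at position 3: vowel (running total: 2)
  'b' at position 4: consonant
  'd' at position 5: consonant
  'm' at position 6: consonant
Total vowels: 2

2


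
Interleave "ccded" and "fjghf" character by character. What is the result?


Interleaving "ccded" and "fjghf":
  Position 0: 'c' from first, 'f' from second => "cf"
  Position 1: 'c' from first, 'j' from second => "cj"
  Position 2: 'd' from first, 'g' from second => "dg"
  Position 3: 'e' from first, 'h' from second => "eh"
  Position 4: 'd' from first, 'f' from second => "df"
Result: cfcjdgehdf

cfcjdgehdf


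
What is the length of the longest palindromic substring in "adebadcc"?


Input: "adebadcc"
Checking substrings for palindromes:
  [6:8] "cc" (len 2) => palindrome
Longest palindromic substring: "cc" with length 2

2


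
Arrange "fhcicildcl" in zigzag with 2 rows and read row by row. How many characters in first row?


Zigzag "fhcicildcl" into 2 rows:
Placing characters:
  'f' => row 0
  'h' => row 1
  'c' => row 0
  'i' => row 1
  'c' => row 0
  'i' => row 1
  'l' => row 0
  'd' => row 1
  'c' => row 0
  'l' => row 1
Rows:
  Row 0: "fcclc"
  Row 1: "hiidl"
First row length: 5

5


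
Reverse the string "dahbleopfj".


Input: dahbleopfj
Reading characters right to left:
  Position 9: 'j'
  Position 8: 'f'
  Position 7: 'p'
  Position 6: 'o'
  Position 5: 'e'
  Position 4: 'l'
  Position 3: 'b'
  Position 2: 'h'
  Position 1: 'a'
  Position 0: 'd'
Reversed: jfpoelbhad

jfpoelbhad


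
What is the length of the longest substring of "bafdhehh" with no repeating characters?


Input: "bafdhehh"
Sliding window (track last position of each char):
  Position 0 ('b'): window [0,0] length 1 -- new best
  Position 1 ('a'): window [0,1] length 2 -- new best
  Position 2 ('f'): window [0,2] length 3 -- new best
  Position 3 ('d'): window [0,3] length 4 -- new best
  Position 4 ('h'): window [0,4] length 5 -- new best
  Position 5 ('e'): window [0,5] length 6 -- new best
  Position 6 ('h'): repeat (last at 4), move window start to 5
  Position 6 ('h'): window [5,6] length 2
  Position 7 ('h'): repeat (last at 6), move window start to 7
  Position 7 ('h'): window [7,7] length 1
Longest substring with no repeats: "bafdhe" with length 6

6


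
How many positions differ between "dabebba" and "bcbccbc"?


Comparing "dabebba" and "bcbccbc" position by position:
  Position 0: 'd' vs 'b' => DIFFER
  Position 1: 'a' vs 'c' => DIFFER
  Position 2: 'b' vs 'b' => same
  Position 3: 'e' vs 'c' => DIFFER
  Position 4: 'b' vs 'c' => DIFFER
  Position 5: 'b' vs 'b' => same
  Position 6: 'a' vs 'c' => DIFFER
Positions that differ: 5

5


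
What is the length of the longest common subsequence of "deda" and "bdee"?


LCS of "deda" and "bdee"
DP table:
           b    d    e    e
      0    0    0    0    0
  d   0    0    1    1    1
  e   0    0    1    2    2
  d   0    0    1    2    2
  a   0    0    1    2    2
LCS length = dp[4][4] = 2

2


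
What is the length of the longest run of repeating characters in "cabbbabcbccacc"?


Input: "cabbbabcbccacc"
Scanning for longest run:
  Position 1 ('a'): new char, reset run to 1
  Position 2 ('b'): new char, reset run to 1
  Position 3 ('b'): continues run of 'b', length=2
  Position 4 ('b'): continues run of 'b', length=3
  Position 5 ('a'): new char, reset run to 1
  Position 6 ('b'): new char, reset run to 1
  Position 7 ('c'): new char, reset run to 1
  Position 8 ('b'): new char, reset run to 1
  Position 9 ('c'): new char, reset run to 1
  Position 10 ('c'): continues run of 'c', length=2
  Position 11 ('a'): new char, reset run to 1
  Position 12 ('c'): new char, reset run to 1
  Position 13 ('c'): continues run of 'c', length=2
Longest run: 'b' with length 3

3


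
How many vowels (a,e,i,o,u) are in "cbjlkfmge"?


Input: cbjlkfmge
Checking each character:
  'c' at position 0: consonant
  'b' at position 1: consonant
  'j' at position 2: consonant
  'l' at position 3: consonant
  'k' at position 4: consonant
  'f' at position 5: consonant
  'm' at position 6: consonant
  'g' at position 7: consonant
  'e' at position 8: vowel (running total: 1)
Total vowels: 1

1


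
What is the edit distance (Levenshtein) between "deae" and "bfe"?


Computing edit distance: "deae" -> "bfe"
DP table:
           b    f    e
      0    1    2    3
  d   1    1    2    3
  e   2    2    2    2
  a   3    3    3    3
  e   4    4    4    3
Edit distance = dp[4][3] = 3

3


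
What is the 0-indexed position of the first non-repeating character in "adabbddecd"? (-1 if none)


Input: adabbddecd
Character frequencies:
  'a': 2
  'b': 2
  'c': 1
  'd': 4
  'e': 1
Scanning left to right for freq == 1:
  Position 0 ('a'): freq=2, skip
  Position 1 ('d'): freq=4, skip
  Position 2 ('a'): freq=2, skip
  Position 3 ('b'): freq=2, skip
  Position 4 ('b'): freq=2, skip
  Position 5 ('d'): freq=4, skip
  Position 6 ('d'): freq=4, skip
  Position 7 ('e'): unique! => answer = 7

7


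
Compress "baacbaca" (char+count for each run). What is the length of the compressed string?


Input: baacbaca
Runs:
  'b' x 1 => "b1"
  'a' x 2 => "a2"
  'c' x 1 => "c1"
  'b' x 1 => "b1"
  'a' x 1 => "a1"
  'c' x 1 => "c1"
  'a' x 1 => "a1"
Compressed: "b1a2c1b1a1c1a1"
Compressed length: 14

14


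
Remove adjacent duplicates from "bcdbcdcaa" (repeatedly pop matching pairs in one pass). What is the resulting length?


Input: bcdbcdcaa
Stack-based adjacent duplicate removal:
  Read 'b': push. Stack: b
  Read 'c': push. Stack: bc
  Read 'd': push. Stack: bcd
  Read 'b': push. Stack: bcdb
  Read 'c': push. Stack: bcdbc
  Read 'd': push. Stack: bcdbcd
  Read 'c': push. Stack: bcdbcdc
  Read 'a': push. Stack: bcdbcdca
  Read 'a': matches stack top 'a' => pop. Stack: bcdbcdc
Final stack: "bcdbcdc" (length 7)

7


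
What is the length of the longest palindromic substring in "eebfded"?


Input: "eebfded"
Checking substrings for palindromes:
  [4:7] "ded" (len 3) => palindrome
  [0:2] "ee" (len 2) => palindrome
Longest palindromic substring: "ded" with length 3

3


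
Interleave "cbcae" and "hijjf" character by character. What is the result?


Interleaving "cbcae" and "hijjf":
  Position 0: 'c' from first, 'h' from second => "ch"
  Position 1: 'b' from first, 'i' from second => "bi"
  Position 2: 'c' from first, 'j' from second => "cj"
  Position 3: 'a' from first, 'j' from second => "aj"
  Position 4: 'e' from first, 'f' from second => "ef"
Result: chbicjajef

chbicjajef


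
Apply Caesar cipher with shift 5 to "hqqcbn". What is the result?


Caesar cipher: shift "hqqcbn" by 5
  'h' (pos 7) + 5 = pos 12 = 'm'
  'q' (pos 16) + 5 = pos 21 = 'v'
  'q' (pos 16) + 5 = pos 21 = 'v'
  'c' (pos 2) + 5 = pos 7 = 'h'
  'b' (pos 1) + 5 = pos 6 = 'g'
  'n' (pos 13) + 5 = pos 18 = 's'
Result: mvvhgs

mvvhgs


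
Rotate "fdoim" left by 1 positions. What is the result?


Input: "fdoim", rotate left by 1
First 1 characters: "f"
Remaining characters: "doim"
Concatenate remaining + first: "doim" + "f" = "doimf"

doimf


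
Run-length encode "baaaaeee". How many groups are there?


Input: baaaaeee
Scanning for consecutive runs:
  Group 1: 'b' x 1 (positions 0-0)
  Group 2: 'a' x 4 (positions 1-4)
  Group 3: 'e' x 3 (positions 5-7)
Total groups: 3

3


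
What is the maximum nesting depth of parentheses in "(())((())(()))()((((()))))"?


Input: "(())((())(()))()((((()))))"
Tracking depth:
  Position 0 '(': depth becomes 1
  Position 1 '(': depth becomes 2
  Position 2 ')': depth becomes 1
  Position 3 ')': depth becomes 0
  Position 4 '(': depth becomes 1
  Position 5 '(': depth becomes 2
  Position 6 '(': depth becomes 3
  Position 7 ')': depth becomes 2
  Position 8 ')': depth becomes 1
  Position 9 '(': depth becomes 2
  Position 10 '(': depth becomes 3
  Position 11 ')': depth becomes 2
  Position 12 ')': depth becomes 1
  Position 13 ')': depth becomes 0
  Position 14 '(': depth becomes 1
  Position 15 ')': depth becomes 0
  Position 16 '(': depth becomes 1
  Position 17 '(': depth becomes 2
  Position 18 '(': depth becomes 3
  Position 19 '(': depth becomes 4
  Position 20 '(': depth becomes 5
  Position 21 ')': depth becomes 4
  Position 22 ')': depth becomes 3
  Position 23 ')': depth becomes 2
  Position 24 ')': depth becomes 1
  Position 25 ')': depth becomes 0
Maximum depth reached: 5

5


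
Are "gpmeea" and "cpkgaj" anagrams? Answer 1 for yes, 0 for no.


Strings: "gpmeea", "cpkgaj"
Sorted first:  aeegmp
Sorted second: acgjkp
Differ at position 1: 'e' vs 'c' => not anagrams

0


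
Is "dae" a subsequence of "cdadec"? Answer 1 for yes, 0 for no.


Check if "dae" is a subsequence of "cdadec"
Greedy scan:
  Position 0 ('c'): no match needed
  Position 1 ('d'): matches sub[0] = 'd'
  Position 2 ('a'): matches sub[1] = 'a'
  Position 3 ('d'): no match needed
  Position 4 ('e'): matches sub[2] = 'e'
  Position 5 ('c'): no match needed
All 3 characters matched => is a subsequence

1


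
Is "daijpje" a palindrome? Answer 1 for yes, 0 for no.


Input: daijpje
Reversed: ejpjiad
  Compare pos 0 ('d') with pos 6 ('e'): MISMATCH
  Compare pos 1 ('a') with pos 5 ('j'): MISMATCH
  Compare pos 2 ('i') with pos 4 ('p'): MISMATCH
Result: not a palindrome

0


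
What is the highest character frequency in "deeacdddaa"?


Input: deeacdddaa
Character counts:
  'a': 3
  'c': 1
  'd': 4
  'e': 2
Maximum frequency: 4

4


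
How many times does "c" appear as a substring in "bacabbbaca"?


Searching for "c" in "bacabbbaca"
Scanning each position:
  Position 0: "b" => no
  Position 1: "a" => no
  Position 2: "c" => MATCH
  Position 3: "a" => no
  Position 4: "b" => no
  Position 5: "b" => no
  Position 6: "b" => no
  Position 7: "a" => no
  Position 8: "c" => MATCH
  Position 9: "a" => no
Total occurrences: 2

2


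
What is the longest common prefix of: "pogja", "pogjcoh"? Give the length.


Words: pogja, pogjcoh
  Position 0: all 'p' => match
  Position 1: all 'o' => match
  Position 2: all 'g' => match
  Position 3: all 'j' => match
  Position 4: ('a', 'c') => mismatch, stop
LCP = "pogj" (length 4)

4


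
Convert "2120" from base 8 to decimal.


Input: "2120" in base 8
Positional expansion:
  Digit '2' (value 2) x 8^3 = 1024
  Digit '1' (value 1) x 8^2 = 64
  Digit '2' (value 2) x 8^1 = 16
  Digit '0' (value 0) x 8^0 = 0
Sum = 1104

1104


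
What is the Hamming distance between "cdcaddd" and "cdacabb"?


Comparing "cdcaddd" and "cdacabb" position by position:
  Position 0: 'c' vs 'c' => same
  Position 1: 'd' vs 'd' => same
  Position 2: 'c' vs 'a' => differ
  Position 3: 'a' vs 'c' => differ
  Position 4: 'd' vs 'a' => differ
  Position 5: 'd' vs 'b' => differ
  Position 6: 'd' vs 'b' => differ
Total differences (Hamming distance): 5

5


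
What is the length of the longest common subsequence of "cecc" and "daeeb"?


LCS of "cecc" and "daeeb"
DP table:
           d    a    e    e    b
      0    0    0    0    0    0
  c   0    0    0    0    0    0
  e   0    0    0    1    1    1
  c   0    0    0    1    1    1
  c   0    0    0    1    1    1
LCS length = dp[4][5] = 1

1


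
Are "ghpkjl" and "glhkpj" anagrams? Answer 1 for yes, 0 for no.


Strings: "ghpkjl", "glhkpj"
Sorted first:  ghjklp
Sorted second: ghjklp
Sorted forms match => anagrams

1


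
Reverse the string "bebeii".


Input: bebeii
Reading characters right to left:
  Position 5: 'i'
  Position 4: 'i'
  Position 3: 'e'
  Position 2: 'b'
  Position 1: 'e'
  Position 0: 'b'
Reversed: iiebeb

iiebeb


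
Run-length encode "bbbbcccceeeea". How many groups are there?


Input: bbbbcccceeeea
Scanning for consecutive runs:
  Group 1: 'b' x 4 (positions 0-3)
  Group 2: 'c' x 4 (positions 4-7)
  Group 3: 'e' x 4 (positions 8-11)
  Group 4: 'a' x 1 (positions 12-12)
Total groups: 4

4


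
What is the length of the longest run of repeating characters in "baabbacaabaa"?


Input: "baabbacaabaa"
Scanning for longest run:
  Position 1 ('a'): new char, reset run to 1
  Position 2 ('a'): continues run of 'a', length=2
  Position 3 ('b'): new char, reset run to 1
  Position 4 ('b'): continues run of 'b', length=2
  Position 5 ('a'): new char, reset run to 1
  Position 6 ('c'): new char, reset run to 1
  Position 7 ('a'): new char, reset run to 1
  Position 8 ('a'): continues run of 'a', length=2
  Position 9 ('b'): new char, reset run to 1
  Position 10 ('a'): new char, reset run to 1
  Position 11 ('a'): continues run of 'a', length=2
Longest run: 'a' with length 2

2


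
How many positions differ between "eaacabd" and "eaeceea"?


Comparing "eaacabd" and "eaeceea" position by position:
  Position 0: 'e' vs 'e' => same
  Position 1: 'a' vs 'a' => same
  Position 2: 'a' vs 'e' => DIFFER
  Position 3: 'c' vs 'c' => same
  Position 4: 'a' vs 'e' => DIFFER
  Position 5: 'b' vs 'e' => DIFFER
  Position 6: 'd' vs 'a' => DIFFER
Positions that differ: 4

4


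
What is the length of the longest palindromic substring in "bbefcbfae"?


Input: "bbefcbfae"
Checking substrings for palindromes:
  [0:2] "bb" (len 2) => palindrome
Longest palindromic substring: "bb" with length 2

2


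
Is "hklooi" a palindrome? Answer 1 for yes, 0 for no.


Input: hklooi
Reversed: ioolkh
  Compare pos 0 ('h') with pos 5 ('i'): MISMATCH
  Compare pos 1 ('k') with pos 4 ('o'): MISMATCH
  Compare pos 2 ('l') with pos 3 ('o'): MISMATCH
Result: not a palindrome

0


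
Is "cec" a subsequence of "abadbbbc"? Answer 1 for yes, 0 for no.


Check if "cec" is a subsequence of "abadbbbc"
Greedy scan:
  Position 0 ('a'): no match needed
  Position 1 ('b'): no match needed
  Position 2 ('a'): no match needed
  Position 3 ('d'): no match needed
  Position 4 ('b'): no match needed
  Position 5 ('b'): no match needed
  Position 6 ('b'): no match needed
  Position 7 ('c'): matches sub[0] = 'c'
Only matched 1/3 characters => not a subsequence

0


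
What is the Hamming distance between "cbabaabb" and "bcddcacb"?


Comparing "cbabaabb" and "bcddcacb" position by position:
  Position 0: 'c' vs 'b' => differ
  Position 1: 'b' vs 'c' => differ
  Position 2: 'a' vs 'd' => differ
  Position 3: 'b' vs 'd' => differ
  Position 4: 'a' vs 'c' => differ
  Position 5: 'a' vs 'a' => same
  Position 6: 'b' vs 'c' => differ
  Position 7: 'b' vs 'b' => same
Total differences (Hamming distance): 6

6


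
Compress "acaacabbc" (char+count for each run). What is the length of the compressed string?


Input: acaacabbc
Runs:
  'a' x 1 => "a1"
  'c' x 1 => "c1"
  'a' x 2 => "a2"
  'c' x 1 => "c1"
  'a' x 1 => "a1"
  'b' x 2 => "b2"
  'c' x 1 => "c1"
Compressed: "a1c1a2c1a1b2c1"
Compressed length: 14

14


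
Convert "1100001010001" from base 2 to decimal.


Input: "1100001010001" in base 2
Positional expansion:
  Digit '1' (value 1) x 2^12 = 4096
  Digit '1' (value 1) x 2^11 = 2048
  Digit '0' (value 0) x 2^10 = 0
  Digit '0' (value 0) x 2^9 = 0
  Digit '0' (value 0) x 2^8 = 0
  Digit '0' (value 0) x 2^7 = 0
  Digit '1' (value 1) x 2^6 = 64
  Digit '0' (value 0) x 2^5 = 0
  Digit '1' (value 1) x 2^4 = 16
  Digit '0' (value 0) x 2^3 = 0
  Digit '0' (value 0) x 2^2 = 0
  Digit '0' (value 0) x 2^1 = 0
  Digit '1' (value 1) x 2^0 = 1
Sum = 6225

6225


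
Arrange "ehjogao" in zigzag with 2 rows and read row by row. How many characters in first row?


Zigzag "ehjogao" into 2 rows:
Placing characters:
  'e' => row 0
  'h' => row 1
  'j' => row 0
  'o' => row 1
  'g' => row 0
  'a' => row 1
  'o' => row 0
Rows:
  Row 0: "ejgo"
  Row 1: "hoa"
First row length: 4

4


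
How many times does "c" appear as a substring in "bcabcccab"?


Searching for "c" in "bcabcccab"
Scanning each position:
  Position 0: "b" => no
  Position 1: "c" => MATCH
  Position 2: "a" => no
  Position 3: "b" => no
  Position 4: "c" => MATCH
  Position 5: "c" => MATCH
  Position 6: "c" => MATCH
  Position 7: "a" => no
  Position 8: "b" => no
Total occurrences: 4

4


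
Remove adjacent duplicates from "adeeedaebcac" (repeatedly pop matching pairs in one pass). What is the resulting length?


Input: adeeedaebcac
Stack-based adjacent duplicate removal:
  Read 'a': push. Stack: a
  Read 'd': push. Stack: ad
  Read 'e': push. Stack: ade
  Read 'e': matches stack top 'e' => pop. Stack: ad
  Read 'e': push. Stack: ade
  Read 'd': push. Stack: aded
  Read 'a': push. Stack: adeda
  Read 'e': push. Stack: adedae
  Read 'b': push. Stack: adedaeb
  Read 'c': push. Stack: adedaebc
  Read 'a': push. Stack: adedaebca
  Read 'c': push. Stack: adedaebcac
Final stack: "adedaebcac" (length 10)

10


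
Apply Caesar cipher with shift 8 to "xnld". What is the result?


Caesar cipher: shift "xnld" by 8
  'x' (pos 23) + 8 = pos 5 = 'f'
  'n' (pos 13) + 8 = pos 21 = 'v'
  'l' (pos 11) + 8 = pos 19 = 't'
  'd' (pos 3) + 8 = pos 11 = 'l'
Result: fvtl

fvtl


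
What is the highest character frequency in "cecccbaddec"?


Input: cecccbaddec
Character counts:
  'a': 1
  'b': 1
  'c': 5
  'd': 2
  'e': 2
Maximum frequency: 5

5


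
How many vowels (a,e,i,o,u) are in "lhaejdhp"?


Input: lhaejdhp
Checking each character:
  'l' at position 0: consonant
  'h' at position 1: consonant
  'a' at position 2: vowel (running total: 1)
  'e' at position 3: vowel (running total: 2)
  'j' at position 4: consonant
  'd' at position 5: consonant
  'h' at position 6: consonant
  'p' at position 7: consonant
Total vowels: 2

2


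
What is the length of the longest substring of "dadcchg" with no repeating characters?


Input: "dadcchg"
Sliding window (track last position of each char):
  Position 0 ('d'): window [0,0] length 1 -- new best
  Position 1 ('a'): window [0,1] length 2 -- new best
  Position 2 ('d'): repeat (last at 0), move window start to 1
  Position 2 ('d'): window [1,2] length 2
  Position 3 ('c'): window [1,3] length 3 -- new best
  Position 4 ('c'): repeat (last at 3), move window start to 4
  Position 4 ('c'): window [4,4] length 1
  Position 5 ('h'): window [4,5] length 2
  Position 6 ('g'): window [4,6] length 3
Longest substring with no repeats: "adc" with length 3

3


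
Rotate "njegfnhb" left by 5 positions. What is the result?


Input: "njegfnhb", rotate left by 5
First 5 characters: "njegf"
Remaining characters: "nhb"
Concatenate remaining + first: "nhb" + "njegf" = "nhbnjegf"

nhbnjegf


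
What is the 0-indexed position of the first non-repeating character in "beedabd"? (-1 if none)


Input: beedabd
Character frequencies:
  'a': 1
  'b': 2
  'd': 2
  'e': 2
Scanning left to right for freq == 1:
  Position 0 ('b'): freq=2, skip
  Position 1 ('e'): freq=2, skip
  Position 2 ('e'): freq=2, skip
  Position 3 ('d'): freq=2, skip
  Position 4 ('a'): unique! => answer = 4

4


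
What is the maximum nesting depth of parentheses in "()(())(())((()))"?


Input: "()(())(())((()))"
Tracking depth:
  Position 0 '(': depth becomes 1
  Position 1 ')': depth becomes 0
  Position 2 '(': depth becomes 1
  Position 3 '(': depth becomes 2
  Position 4 ')': depth becomes 1
  Position 5 ')': depth becomes 0
  Position 6 '(': depth becomes 1
  Position 7 '(': depth becomes 2
  Position 8 ')': depth becomes 1
  Position 9 ')': depth becomes 0
  Position 10 '(': depth becomes 1
  Position 11 '(': depth becomes 2
  Position 12 '(': depth becomes 3
  Position 13 ')': depth becomes 2
  Position 14 ')': depth becomes 1
  Position 15 ')': depth becomes 0
Maximum depth reached: 3

3


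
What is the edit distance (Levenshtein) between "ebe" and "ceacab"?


Computing edit distance: "ebe" -> "ceacab"
DP table:
           c    e    a    c    a    b
      0    1    2    3    4    5    6
  e   1    1    1    2    3    4    5
  b   2    2    2    2    3    4    4
  e   3    3    2    3    3    4    5
Edit distance = dp[3][6] = 5

5


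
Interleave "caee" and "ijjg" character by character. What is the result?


Interleaving "caee" and "ijjg":
  Position 0: 'c' from first, 'i' from second => "ci"
  Position 1: 'a' from first, 'j' from second => "aj"
  Position 2: 'e' from first, 'j' from second => "ej"
  Position 3: 'e' from first, 'g' from second => "eg"
Result: ciajejeg

ciajejeg


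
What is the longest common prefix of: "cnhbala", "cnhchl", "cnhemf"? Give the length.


Words: cnhbala, cnhchl, cnhemf
  Position 0: all 'c' => match
  Position 1: all 'n' => match
  Position 2: all 'h' => match
  Position 3: ('b', 'c', 'e') => mismatch, stop
LCP = "cnh" (length 3)

3


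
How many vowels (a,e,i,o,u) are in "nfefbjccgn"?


Input: nfefbjccgn
Checking each character:
  'n' at position 0: consonant
  'f' at position 1: consonant
  'e' at position 2: vowel (running total: 1)
  'f' at position 3: consonant
  'b' at position 4: consonant
  'j' at position 5: consonant
  'c' at position 6: consonant
  'c' at position 7: consonant
  'g' at position 8: consonant
  'n' at position 9: consonant
Total vowels: 1

1


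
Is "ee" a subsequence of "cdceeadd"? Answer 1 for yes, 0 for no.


Check if "ee" is a subsequence of "cdceeadd"
Greedy scan:
  Position 0 ('c'): no match needed
  Position 1 ('d'): no match needed
  Position 2 ('c'): no match needed
  Position 3 ('e'): matches sub[0] = 'e'
  Position 4 ('e'): matches sub[1] = 'e'
  Position 5 ('a'): no match needed
  Position 6 ('d'): no match needed
  Position 7 ('d'): no match needed
All 2 characters matched => is a subsequence

1


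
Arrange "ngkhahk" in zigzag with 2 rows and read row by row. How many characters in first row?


Zigzag "ngkhahk" into 2 rows:
Placing characters:
  'n' => row 0
  'g' => row 1
  'k' => row 0
  'h' => row 1
  'a' => row 0
  'h' => row 1
  'k' => row 0
Rows:
  Row 0: "nkak"
  Row 1: "ghh"
First row length: 4

4


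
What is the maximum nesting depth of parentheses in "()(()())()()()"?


Input: "()(()())()()()"
Tracking depth:
  Position 0 '(': depth becomes 1
  Position 1 ')': depth becomes 0
  Position 2 '(': depth becomes 1
  Position 3 '(': depth becomes 2
  Position 4 ')': depth becomes 1
  Position 5 '(': depth becomes 2
  Position 6 ')': depth becomes 1
  Position 7 ')': depth becomes 0
  Position 8 '(': depth becomes 1
  Position 9 ')': depth becomes 0
  Position 10 '(': depth becomes 1
  Position 11 ')': depth becomes 0
  Position 12 '(': depth becomes 1
  Position 13 ')': depth becomes 0
Maximum depth reached: 2

2


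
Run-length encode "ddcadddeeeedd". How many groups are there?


Input: ddcadddeeeedd
Scanning for consecutive runs:
  Group 1: 'd' x 2 (positions 0-1)
  Group 2: 'c' x 1 (positions 2-2)
  Group 3: 'a' x 1 (positions 3-3)
  Group 4: 'd' x 3 (positions 4-6)
  Group 5: 'e' x 4 (positions 7-10)
  Group 6: 'd' x 2 (positions 11-12)
Total groups: 6

6


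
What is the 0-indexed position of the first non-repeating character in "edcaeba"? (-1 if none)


Input: edcaeba
Character frequencies:
  'a': 2
  'b': 1
  'c': 1
  'd': 1
  'e': 2
Scanning left to right for freq == 1:
  Position 0 ('e'): freq=2, skip
  Position 1 ('d'): unique! => answer = 1

1


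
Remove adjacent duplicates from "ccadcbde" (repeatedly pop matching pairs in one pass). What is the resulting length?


Input: ccadcbde
Stack-based adjacent duplicate removal:
  Read 'c': push. Stack: c
  Read 'c': matches stack top 'c' => pop. Stack: (empty)
  Read 'a': push. Stack: a
  Read 'd': push. Stack: ad
  Read 'c': push. Stack: adc
  Read 'b': push. Stack: adcb
  Read 'd': push. Stack: adcbd
  Read 'e': push. Stack: adcbde
Final stack: "adcbde" (length 6)

6


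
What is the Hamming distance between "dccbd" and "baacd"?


Comparing "dccbd" and "baacd" position by position:
  Position 0: 'd' vs 'b' => differ
  Position 1: 'c' vs 'a' => differ
  Position 2: 'c' vs 'a' => differ
  Position 3: 'b' vs 'c' => differ
  Position 4: 'd' vs 'd' => same
Total differences (Hamming distance): 4

4


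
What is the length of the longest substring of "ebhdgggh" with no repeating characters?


Input: "ebhdgggh"
Sliding window (track last position of each char):
  Position 0 ('e'): window [0,0] length 1 -- new best
  Position 1 ('b'): window [0,1] length 2 -- new best
  Position 2 ('h'): window [0,2] length 3 -- new best
  Position 3 ('d'): window [0,3] length 4 -- new best
  Position 4 ('g'): window [0,4] length 5 -- new best
  Position 5 ('g'): repeat (last at 4), move window start to 5
  Position 5 ('g'): window [5,5] length 1
  Position 6 ('g'): repeat (last at 5), move window start to 6
  Position 6 ('g'): window [6,6] length 1
  Position 7 ('h'): window [6,7] length 2
Longest substring with no repeats: "ebhdg" with length 5

5


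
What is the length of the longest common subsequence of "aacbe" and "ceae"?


LCS of "aacbe" and "ceae"
DP table:
           c    e    a    e
      0    0    0    0    0
  a   0    0    0    1    1
  a   0    0    0    1    1
  c   0    1    1    1    1
  b   0    1    1    1    1
  e   0    1    2    2    2
LCS length = dp[5][4] = 2

2


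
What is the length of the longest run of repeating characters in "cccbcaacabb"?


Input: "cccbcaacabb"
Scanning for longest run:
  Position 1 ('c'): continues run of 'c', length=2
  Position 2 ('c'): continues run of 'c', length=3
  Position 3 ('b'): new char, reset run to 1
  Position 4 ('c'): new char, reset run to 1
  Position 5 ('a'): new char, reset run to 1
  Position 6 ('a'): continues run of 'a', length=2
  Position 7 ('c'): new char, reset run to 1
  Position 8 ('a'): new char, reset run to 1
  Position 9 ('b'): new char, reset run to 1
  Position 10 ('b'): continues run of 'b', length=2
Longest run: 'c' with length 3

3


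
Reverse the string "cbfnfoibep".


Input: cbfnfoibep
Reading characters right to left:
  Position 9: 'p'
  Position 8: 'e'
  Position 7: 'b'
  Position 6: 'i'
  Position 5: 'o'
  Position 4: 'f'
  Position 3: 'n'
  Position 2: 'f'
  Position 1: 'b'
  Position 0: 'c'
Reversed: pebiofnfbc

pebiofnfbc


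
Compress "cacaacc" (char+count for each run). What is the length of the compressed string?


Input: cacaacc
Runs:
  'c' x 1 => "c1"
  'a' x 1 => "a1"
  'c' x 1 => "c1"
  'a' x 2 => "a2"
  'c' x 2 => "c2"
Compressed: "c1a1c1a2c2"
Compressed length: 10

10


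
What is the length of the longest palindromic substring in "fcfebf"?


Input: "fcfebf"
Checking substrings for palindromes:
  [0:3] "fcf" (len 3) => palindrome
Longest palindromic substring: "fcf" with length 3

3


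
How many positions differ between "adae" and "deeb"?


Comparing "adae" and "deeb" position by position:
  Position 0: 'a' vs 'd' => DIFFER
  Position 1: 'd' vs 'e' => DIFFER
  Position 2: 'a' vs 'e' => DIFFER
  Position 3: 'e' vs 'b' => DIFFER
Positions that differ: 4

4


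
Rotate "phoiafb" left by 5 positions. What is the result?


Input: "phoiafb", rotate left by 5
First 5 characters: "phoia"
Remaining characters: "fb"
Concatenate remaining + first: "fb" + "phoia" = "fbphoia"

fbphoia


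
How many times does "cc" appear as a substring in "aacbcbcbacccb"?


Searching for "cc" in "aacbcbcbacccb"
Scanning each position:
  Position 0: "aa" => no
  Position 1: "ac" => no
  Position 2: "cb" => no
  Position 3: "bc" => no
  Position 4: "cb" => no
  Position 5: "bc" => no
  Position 6: "cb" => no
  Position 7: "ba" => no
  Position 8: "ac" => no
  Position 9: "cc" => MATCH
  Position 10: "cc" => MATCH
  Position 11: "cb" => no
Total occurrences: 2

2


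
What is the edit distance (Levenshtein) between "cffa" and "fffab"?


Computing edit distance: "cffa" -> "fffab"
DP table:
           f    f    f    a    b
      0    1    2    3    4    5
  c   1    1    2    3    4    5
  f   2    1    1    2    3    4
  f   3    2    1    1    2    3
  a   4    3    2    2    1    2
Edit distance = dp[4][5] = 2

2


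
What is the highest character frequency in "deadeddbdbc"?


Input: deadeddbdbc
Character counts:
  'a': 1
  'b': 2
  'c': 1
  'd': 5
  'e': 2
Maximum frequency: 5

5


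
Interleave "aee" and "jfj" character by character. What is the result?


Interleaving "aee" and "jfj":
  Position 0: 'a' from first, 'j' from second => "aj"
  Position 1: 'e' from first, 'f' from second => "ef"
  Position 2: 'e' from first, 'j' from second => "ej"
Result: ajefej

ajefej


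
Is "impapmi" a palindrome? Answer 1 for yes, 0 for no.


Input: impapmi
Reversed: impapmi
  Compare pos 0 ('i') with pos 6 ('i'): match
  Compare pos 1 ('m') with pos 5 ('m'): match
  Compare pos 2 ('p') with pos 4 ('p'): match
Result: palindrome

1


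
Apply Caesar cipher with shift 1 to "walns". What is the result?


Caesar cipher: shift "walns" by 1
  'w' (pos 22) + 1 = pos 23 = 'x'
  'a' (pos 0) + 1 = pos 1 = 'b'
  'l' (pos 11) + 1 = pos 12 = 'm'
  'n' (pos 13) + 1 = pos 14 = 'o'
  's' (pos 18) + 1 = pos 19 = 't'
Result: xbmot

xbmot


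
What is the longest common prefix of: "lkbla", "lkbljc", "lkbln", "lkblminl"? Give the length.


Words: lkbla, lkbljc, lkbln, lkblminl
  Position 0: all 'l' => match
  Position 1: all 'k' => match
  Position 2: all 'b' => match
  Position 3: all 'l' => match
  Position 4: ('a', 'j', 'n', 'm') => mismatch, stop
LCP = "lkbl" (length 4)

4


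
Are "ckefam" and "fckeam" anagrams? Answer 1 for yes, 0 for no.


Strings: "ckefam", "fckeam"
Sorted first:  acefkm
Sorted second: acefkm
Sorted forms match => anagrams

1


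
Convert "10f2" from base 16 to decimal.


Input: "10f2" in base 16
Positional expansion:
  Digit '1' (value 1) x 16^3 = 4096
  Digit '0' (value 0) x 16^2 = 0
  Digit 'f' (value 15) x 16^1 = 240
  Digit '2' (value 2) x 16^0 = 2
Sum = 4338

4338


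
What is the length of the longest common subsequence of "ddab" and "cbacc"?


LCS of "ddab" and "cbacc"
DP table:
           c    b    a    c    c
      0    0    0    0    0    0
  d   0    0    0    0    0    0
  d   0    0    0    0    0    0
  a   0    0    0    1    1    1
  b   0    0    1    1    1    1
LCS length = dp[4][5] = 1

1


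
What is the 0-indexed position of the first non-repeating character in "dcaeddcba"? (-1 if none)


Input: dcaeddcba
Character frequencies:
  'a': 2
  'b': 1
  'c': 2
  'd': 3
  'e': 1
Scanning left to right for freq == 1:
  Position 0 ('d'): freq=3, skip
  Position 1 ('c'): freq=2, skip
  Position 2 ('a'): freq=2, skip
  Position 3 ('e'): unique! => answer = 3

3


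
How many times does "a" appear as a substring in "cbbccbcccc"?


Searching for "a" in "cbbccbcccc"
Scanning each position:
  Position 0: "c" => no
  Position 1: "b" => no
  Position 2: "b" => no
  Position 3: "c" => no
  Position 4: "c" => no
  Position 5: "b" => no
  Position 6: "c" => no
  Position 7: "c" => no
  Position 8: "c" => no
  Position 9: "c" => no
Total occurrences: 0

0


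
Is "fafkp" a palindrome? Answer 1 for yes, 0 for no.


Input: fafkp
Reversed: pkfaf
  Compare pos 0 ('f') with pos 4 ('p'): MISMATCH
  Compare pos 1 ('a') with pos 3 ('k'): MISMATCH
Result: not a palindrome

0


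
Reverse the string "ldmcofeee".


Input: ldmcofeee
Reading characters right to left:
  Position 8: 'e'
  Position 7: 'e'
  Position 6: 'e'
  Position 5: 'f'
  Position 4: 'o'
  Position 3: 'c'
  Position 2: 'm'
  Position 1: 'd'
  Position 0: 'l'
Reversed: eeefocmdl

eeefocmdl


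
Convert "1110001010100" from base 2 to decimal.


Input: "1110001010100" in base 2
Positional expansion:
  Digit '1' (value 1) x 2^12 = 4096
  Digit '1' (value 1) x 2^11 = 2048
  Digit '1' (value 1) x 2^10 = 1024
  Digit '0' (value 0) x 2^9 = 0
  Digit '0' (value 0) x 2^8 = 0
  Digit '0' (value 0) x 2^7 = 0
  Digit '1' (value 1) x 2^6 = 64
  Digit '0' (value 0) x 2^5 = 0
  Digit '1' (value 1) x 2^4 = 16
  Digit '0' (value 0) x 2^3 = 0
  Digit '1' (value 1) x 2^2 = 4
  Digit '0' (value 0) x 2^1 = 0
  Digit '0' (value 0) x 2^0 = 0
Sum = 7252

7252


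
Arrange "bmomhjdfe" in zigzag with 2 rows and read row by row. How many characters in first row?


Zigzag "bmomhjdfe" into 2 rows:
Placing characters:
  'b' => row 0
  'm' => row 1
  'o' => row 0
  'm' => row 1
  'h' => row 0
  'j' => row 1
  'd' => row 0
  'f' => row 1
  'e' => row 0
Rows:
  Row 0: "bohde"
  Row 1: "mmjf"
First row length: 5

5


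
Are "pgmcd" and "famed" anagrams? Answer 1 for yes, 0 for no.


Strings: "pgmcd", "famed"
Sorted first:  cdgmp
Sorted second: adefm
Differ at position 0: 'c' vs 'a' => not anagrams

0


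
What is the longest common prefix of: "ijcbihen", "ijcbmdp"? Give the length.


Words: ijcbihen, ijcbmdp
  Position 0: all 'i' => match
  Position 1: all 'j' => match
  Position 2: all 'c' => match
  Position 3: all 'b' => match
  Position 4: ('i', 'm') => mismatch, stop
LCP = "ijcb" (length 4)

4


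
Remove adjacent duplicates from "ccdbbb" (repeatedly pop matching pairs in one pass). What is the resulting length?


Input: ccdbbb
Stack-based adjacent duplicate removal:
  Read 'c': push. Stack: c
  Read 'c': matches stack top 'c' => pop. Stack: (empty)
  Read 'd': push. Stack: d
  Read 'b': push. Stack: db
  Read 'b': matches stack top 'b' => pop. Stack: d
  Read 'b': push. Stack: db
Final stack: "db" (length 2)

2
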